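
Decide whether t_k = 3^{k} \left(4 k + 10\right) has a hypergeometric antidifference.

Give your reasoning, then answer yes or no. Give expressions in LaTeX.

Yes. s_k = 2 \cdot 3^{k} \left(k + 1\right).

r(k) = 3*(2*k + 7)/(2*k + 5) after simplifying.
So A=3 and B=1, with C=k + 5/2.
Key eq: (3)·f(k+1) = (1)·f(k) + (k + 5/2).
deg f ≤ 1 (via 0,0,1).
A polynomial solution: f(k) = (k + 1)/2.
Get s_k = R·t_k = 2*3**k*(k + 1) with R(k) = B(k−1)f(k)/C(k) = (k + 1)/(2*k + 5).
Check: Δs_k = 3**k*(4*k + 10). ✓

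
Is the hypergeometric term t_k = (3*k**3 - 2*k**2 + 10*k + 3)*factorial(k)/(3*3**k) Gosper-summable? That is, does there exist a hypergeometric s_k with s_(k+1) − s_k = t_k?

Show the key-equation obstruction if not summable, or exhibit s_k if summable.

Ratio r(k) = (3*k**4 + 10*k**3 + 22*k**2 + 29*k + 14)/(3*(3*k**3 - 2*k**2 + 10*k + 3)).
Normal form (A,B,C) = (k/3 + 1/3, 1, k**3 - 2*k**2/3 + 10*k/3 + 1).
Need (k/3 + 1/3)·f(k+1) − (1)·f(k) = k**3 - 2*k**2/3 + 10*k/3 + 1.
Degrees (1,0,3) ⇒ d ≤ 2.
Solve for f: f(k) = (k - 1)*(3*k + 1) (degree 2 ≤ 2).
Certificate R = B(k−1)f/C = 3*(k - 1)*(3*k + 1)/(3*k**3 - 2*k**2 + 10*k + 3) gives s_k = (k - 1)*(3*k + 1)*factorial(k)/3**k.
Check: Δs_k = (3*k**3 - 2*k**2 + 10*k + 3)*factorial(k)/(3*3**k). ✓

Yes. s_k = (k - 1)*(3*k + 1)*factorial(k)/3**k.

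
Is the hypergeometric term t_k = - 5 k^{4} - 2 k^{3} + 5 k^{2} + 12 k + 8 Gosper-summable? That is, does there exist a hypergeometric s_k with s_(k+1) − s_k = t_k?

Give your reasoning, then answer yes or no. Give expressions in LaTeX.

t_(k+1)/t_k = (5*k**4 + 22*k**3 + 31*k**2 + 4*k - 18)/(5*k**4 + 2*k**3 - 5*k**2 - 12*k - 8).
Factor: A=1; B=1; C=k**4 + 2*k**3/5 - k**2 - 12*k/5 - 8/5.
Solve (1)·f(k+1) − (1)·f(k) = k**4 + 2*k**3/5 - k**2 - 12*k/5 - 8/5.
d = 5 from the (0,0,4) case.
Match coefficients ⇒ f(k) = k*(k**4 - 2*k**3 - k**2 - 3*k - 3)/5.
Certificate R = B(k−1)f/C = k*(k**4 - 2*k**3 - k**2 - 3*k - 3)/(5*k**4 + 2*k**3 - 5*k**2 - 12*k - 8) gives s_k = k*(-k**4 + 2*k**3 + k**2 + 3*k + 3).
Verify: -5*k**4 - 2*k**3 + 5*k**2 + 12*k + 8 matches t_k.

Yes. s_k = k \left(- k^{4} + 2 k^{3} + k^{2} + 3 k + 3\right).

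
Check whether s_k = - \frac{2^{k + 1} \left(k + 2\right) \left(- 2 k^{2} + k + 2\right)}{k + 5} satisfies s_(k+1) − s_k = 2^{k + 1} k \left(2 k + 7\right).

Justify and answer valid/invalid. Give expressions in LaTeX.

Invalid: residual \frac{2^{k + 1} \left(- 6 k^{3} - 45 k^{2} - 108 k - 6\right)}{k^{2} + 11 k + 30} ≠ 0.

s_(k+1) = -2**(k + 2)*(k + 3)*(k - 2*(k + 1)**2 + 3)/(k + 6)
s_(k+1) − s_k = 2**(k + 1)*(2*k**4 + 23*k**3 + 92*k**2 + 102*k - 6)/(k**2 + 11*k + 30)
(s_(k+1) − s_k) − t_k = 2**(k + 1)*(-6*k**3 - 45*k**2 - 108*k - 6)/(k**2 + 11*k + 30)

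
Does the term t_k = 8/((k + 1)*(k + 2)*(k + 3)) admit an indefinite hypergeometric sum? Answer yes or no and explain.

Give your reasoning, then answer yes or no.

Yes. s_k = 2*k*(k + 3)/((k + 1)*(k + 2)).

The ratio is (k + 1)/(k + 4).
So A=k + 1 and B=k + 4, with C=1.
f must satisfy (k + 1)·f(k+1) − (k + 3)·f(k) = 1.
Degrees (1,1,0) ⇒ d ≤ 2.
Solve for f: f(k) = k*(k + 3)/4 (degree 2 ≤ 2).
R(k) = B(k−1)·f(k)/C(k) = k*(k + 3)**2/4; s_k = R·t_k = 2*k*(k + 3)/((k + 1)*(k + 2)).
Check: Δs_k = 8/(k**3 + 6*k**2 + 11*k + 6). ✓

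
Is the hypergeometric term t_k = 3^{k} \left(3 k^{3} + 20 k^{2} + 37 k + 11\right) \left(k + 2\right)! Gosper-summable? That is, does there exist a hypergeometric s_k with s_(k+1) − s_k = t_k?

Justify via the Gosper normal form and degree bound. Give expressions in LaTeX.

Yes. s_k = 3^{k} \left(k^{2} + 2 k - 2\right) \left(k + 2\right)!.

Compute t_(k+1)/t_k: get 3*(3*k**4 + 38*k**3 + 173*k**2 + 329*k + 213)/(3*k**3 + 20*k**2 + 37*k + 11).
So A=3*k + 9 and B=1, with C=k**3 + 20*k**2/3 + 37*k/3 + 11/3.
f must satisfy (3*k + 9)·f(k+1) − (1)·f(k) = k**3 + 20*k**2/3 + 37*k/3 + 11/3.
deg f ≤ 2 (via 1,0,3).
Match coefficients ⇒ f(k) = (k**2 + 2*k - 2)/3.
Get s_k = R·t_k = 3**k*(k**2 + 2*k - 2)*factorial(k + 2) with R(k) = B(k−1)f(k)/C(k) = (k**2 + 2*k - 2)/(3*k**3 + 20*k**2 + 37*k + 11).
Check: Δs_k = 3**k*(3*k**3 + 20*k**2 + 37*k + 11)*factorial(k + 2). ✓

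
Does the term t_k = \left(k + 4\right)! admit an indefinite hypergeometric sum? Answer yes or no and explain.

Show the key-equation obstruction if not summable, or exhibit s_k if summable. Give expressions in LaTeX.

No — key equation has no polynomial f.

Compute t_(k+1)/t_k: get k + 5.
Take A(k)=k + 5, B(k)=1, C(k)=1.
Need (k + 5)·f(k+1) − (1)·f(k) = 1.
From deg A=1, deg B=0, deg C=0: d=-1.
Negative degree bound (-1): no f exists, t_k not Gosper-summable.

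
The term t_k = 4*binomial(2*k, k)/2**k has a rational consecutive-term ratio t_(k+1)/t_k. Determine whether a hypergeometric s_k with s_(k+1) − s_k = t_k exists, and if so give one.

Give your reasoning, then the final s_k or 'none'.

none — t_k is not Gosper-summable

Ratio r(k) = (2*k + 1)/(k + 1).
Factor: A=2*k + 1; B=k + 1; C=1.
f must satisfy (2*k + 1)·f(k+1) − (k)·f(k) = 1.
Bound: deg f ≤ -1.
Negative degree bound (-1): no f exists, t_k not Gosper-summable.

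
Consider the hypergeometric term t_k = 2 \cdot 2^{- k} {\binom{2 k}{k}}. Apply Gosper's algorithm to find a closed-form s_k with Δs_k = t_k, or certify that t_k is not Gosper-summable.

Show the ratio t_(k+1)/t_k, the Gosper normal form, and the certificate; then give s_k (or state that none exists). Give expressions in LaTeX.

The ratio is (2*k + 1)/(k + 1).
So A=2*k + 1 and B=k + 1, with C=1.
Key eq: (2*k + 1)·f(k+1) = (k)·f(k) + (1).
deg f ≤ -1 (via 1,1,0).
deg f ≤ -1 is impossible — no certificate.

none — t_k is not Gosper-summable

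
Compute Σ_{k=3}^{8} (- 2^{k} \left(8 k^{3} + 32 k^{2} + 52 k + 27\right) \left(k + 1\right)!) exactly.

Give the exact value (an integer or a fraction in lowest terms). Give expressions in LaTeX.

Σ = -637275332544

r(k) = 2*(8*k**4 + 72*k**3 + 252*k**2 + 399*k + 238)/(8*k**3 + 32*k**2 + 52*k + 27) after simplifying.
So A=2*k + 4 and B=1, with C=k**3 + 4*k**2 + 13*k/2 + 27/8.
Solve (2*k + 4)·f(k+1) − (1)·f(k) = k**3 + 4*k**2 + 13*k/2 + 27/8.
Degrees (1,0,3) ⇒ d ≤ 2.
Solving with deg f ≤ 2: f(k) = (4*k**2 + 2*k + 1)/8.
R(k) = B(k−1)·f(k)/C(k) = (4*k**2 + 2*k + 1)/(8*k**3 + 32*k**2 + 52*k + 27); s_k = R·t_k = -2**k*(4*k**2 + 2*k + 1)*factorial(k + 1).
Verify: -2**k*(8*k**3 + 32*k**2 + 52*k + 27)*factorial(k + 1) matches t_k.
Σ_(k=3)^(8) t_k = s_(9) − s_(3) = -637275340800 − (-8256) = -637275332544.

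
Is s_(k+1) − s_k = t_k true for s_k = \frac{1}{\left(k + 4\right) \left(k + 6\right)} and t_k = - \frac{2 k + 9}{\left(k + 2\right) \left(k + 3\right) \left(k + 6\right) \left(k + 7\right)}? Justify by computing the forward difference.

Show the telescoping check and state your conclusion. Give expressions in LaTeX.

Invalid: residual \frac{6 \left(k^{2} + 9 k + 19\right)}{k^{6} + 27 k^{5} + 295 k^{4} + 1665 k^{3} + 5104 k^{2} + 8028 k + 5040} ≠ 0.

s_(k+1) = 1/((k + 5)*(k + 7))
s_(k+1) − s_k = (-2*k - 11)/(k**4 + 22*k**3 + 179*k**2 + 638*k + 840)
(s_(k+1) − s_k) − t_k = 6*(k**2 + 9*k + 19)/(k**6 + 27*k**5 + 295*k**4 + 1665*k**3 + 5104*k**2 + 8028*k + 5040)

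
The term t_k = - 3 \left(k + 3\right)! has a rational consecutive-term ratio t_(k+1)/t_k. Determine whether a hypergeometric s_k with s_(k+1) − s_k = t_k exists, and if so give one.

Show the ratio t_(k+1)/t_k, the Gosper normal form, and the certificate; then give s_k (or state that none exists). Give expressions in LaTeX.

The ratio is k + 4.
So A=k + 4 and B=1, with C=1.
Key eq: (k + 4)·f(k+1) = (1)·f(k) + (1).
Degrees (1,0,0) ⇒ d ≤ -1.
d = -1 < 0 ⇒ no nonzero polynomial f; not summable.

not Gosper-summable; s_k does not exist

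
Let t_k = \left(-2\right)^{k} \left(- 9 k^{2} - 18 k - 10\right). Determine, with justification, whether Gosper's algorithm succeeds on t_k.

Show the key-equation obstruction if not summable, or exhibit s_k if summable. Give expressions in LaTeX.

Yes. s_k = \left(-2\right)^{k} k \left(3 k + 2\right).

The ratio is 2*(-9*k**2 - 36*k - 37)/(9*k**2 + 18*k + 10).
So A=-2 and B=1, with C=k**2 + 2*k + 10/9.
Solve (-2)·f(k+1) − (1)·f(k) = k**2 + 2*k + 10/9.
d = 2 from the (0,0,2) case.
Solving with deg f ≤ 2: f(k) = -k*(3*k + 2)/9.
So s_k = (B(k−1)f/C)·t_k = (-k*(3*k + 2)/(9*k**2 + 18*k + 10))·t_k = (-2)**k*k*(3*k + 2).
Δs = (-2)**k*(-9*k**2 - 18*k - 10), as required.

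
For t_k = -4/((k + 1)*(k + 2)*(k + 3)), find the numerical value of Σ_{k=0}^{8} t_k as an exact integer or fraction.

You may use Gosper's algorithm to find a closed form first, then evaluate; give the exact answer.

Σ = -54/55

Compute t_(k+1)/t_k: get (k + 1)/(k + 4).
A = k + 1, B = k + 4, C = 1.
Key eq: (k + 1)·f(k+1) = (k + 3)·f(k) + (1).
From deg A=1, deg B=1, deg C=0: d=2.
Solve for f: f(k) = k*(k + 3)/4 (degree 2 ≤ 2).
So s_k = (B(k−1)f/C)·t_k = (k*(k + 3)**2/4)·t_k = k*(-k - 3)/((k + 1)*(k + 2)).
Δs = -4/(k**3 + 6*k**2 + 11*k + 6), as required.
Sum = s_(9) − s_(0); s_(9) = -54/55, s_(0) = 0 ⇒ -54/55.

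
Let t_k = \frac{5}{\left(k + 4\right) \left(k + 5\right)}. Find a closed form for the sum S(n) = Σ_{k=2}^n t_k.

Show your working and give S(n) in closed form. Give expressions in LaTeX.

S(n) = \frac{5 \left(n - 1\right)}{6 \left(n + 5\right)}

Step 1: r(k) = (k + 4)/(k + 6).
A = k + 4, B = k + 6, C = 1.
Need (k + 4)·f(k+1) − (k + 5)·f(k) = 1.
Bound: deg f ≤ 1.
Coefficient equations give f(k) = k/4.
R(k) = B(k−1)·f(k)/C(k) = k*(k + 5)/4; s_k = R·t_k = 5*k/(4*(k + 4)).
Δs = 5/(k**2 + 9*k + 20), as required.
Σ_(k=2)^n t_k = s_(n+1) − s_(2) = (5*(n + 1)/(4*(n + 5))) − (5/12), i.e. 5*(n - 1)/(6*(n + 5)).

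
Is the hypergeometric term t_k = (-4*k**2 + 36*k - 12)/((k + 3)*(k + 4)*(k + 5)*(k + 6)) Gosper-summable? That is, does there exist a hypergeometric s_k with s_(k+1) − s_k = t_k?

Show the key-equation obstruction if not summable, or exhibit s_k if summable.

t_(k+1)/t_k = -(k + 3)*(9*k - (k + 1)**2 + 6)/((k + 7)*(k**2 - 9*k + 3)).
Normal form (A,B,C) = (k + 3, k + 7, k**2 - 9*k + 3).
f must satisfy (k + 3)·f(k+1) − (k + 6)·f(k) = k**2 - 9*k + 3.
deg f ≤ 3 (via 1,1,2).
Coefficient equations give f(k) = k*(k**2 - 48*k + 107)/60.
R(k) = B(k−1)·f(k)/C(k) = k*(k + 6)*(k**2 - 48*k + 107)/(60*(k**2 - 9*k + 3)); s_k = R·t_k = -k*(k**2 - 48*k + 107)/(15*(k + 3)*(k + 4)*(k + 5)).
Check: Δs_k = 4*(-k**2 + 9*k - 3)/(k**4 + 18*k**3 + 119*k**2 + 342*k + 360). ✓

Yes. s_k = -k*(k**2 - 48*k + 107)/(15*(k + 3)*(k + 4)*(k + 5)).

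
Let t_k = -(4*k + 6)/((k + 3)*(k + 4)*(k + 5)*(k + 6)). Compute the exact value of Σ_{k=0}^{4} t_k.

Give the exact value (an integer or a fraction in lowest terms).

Σ = -17/360

Ratio r(k) = (k + 3)*(2*k + 5)/((k + 7)*(2*k + 3)).
A = k + 3, B = k + 7, C = k + 3/2.
Key eq: (k + 3)·f(k+1) = (k + 6)·f(k) + (k + 3/2).
Bound: deg f ≤ 3.
Solve for f: f(k) = k*(k**2 + 12*k + 17)/60 (degree 3 ≤ 3).
Then R = B(k−1)f/C = k*(k + 6)*(k**2 + 12*k + 17)/(30*(2*k + 3)), so s_k = R(k)·t_k = -k*(k**2 + 12*k + 17)/(15*(k + 3)*(k + 4)*(k + 5)).
Check: Δs_k = 2*(-2*k - 3)/(k**4 + 18*k**3 + 119*k**2 + 342*k + 360). ✓
Telescoping: Σ = s_(5) − s_(0) = -17/360 − (0) = -17/360.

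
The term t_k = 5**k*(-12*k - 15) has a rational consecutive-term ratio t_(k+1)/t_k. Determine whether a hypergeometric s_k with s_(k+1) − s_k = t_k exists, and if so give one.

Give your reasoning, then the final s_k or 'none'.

t_(k+1)/t_k = 5*(4*k + 9)/(4*k + 5).
A = 5, B = 1, C = k + 5/4.
Solve (5)·f(k+1) − (1)·f(k) = k + 5/4.
d = 1 from the (0,0,1) case.
Coefficient equations give f(k) = k/4.
R(k) = B(k−1)·f(k)/C(k) = k/(4*k + 5); s_k = R·t_k = -3*5**k*k.
s_(k+1) − s_k = 5**k*(-12*k - 15) = t_k.

s_k = -3*5**k*k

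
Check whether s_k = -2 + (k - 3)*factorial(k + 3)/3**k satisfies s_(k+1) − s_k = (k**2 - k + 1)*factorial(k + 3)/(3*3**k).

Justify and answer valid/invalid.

valid; difference matches t_k

s_(k+1) = 3**(-k - 1)*(k - 2)*factorial(k + 4) - 2
s_(k+1) − s_k = (k**2 - k + 1)*factorial(k + 3)/(3*3**k)
(s_(k+1) − s_k) − t_k = 0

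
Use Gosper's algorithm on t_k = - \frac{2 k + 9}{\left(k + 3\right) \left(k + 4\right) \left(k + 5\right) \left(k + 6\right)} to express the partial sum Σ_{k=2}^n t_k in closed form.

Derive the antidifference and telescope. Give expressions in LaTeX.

Step 1: r(k) = (k + 3)*(2*k + 11)/((k + 7)*(2*k + 9)).
Factor: A=k + 3; B=k + 7; C=k + 9/2.
Need (k + 3)·f(k+1) − (k + 6)·f(k) = k + 9/2.
deg f ≤ 3 (via 1,1,1).
A polynomial solution: f(k) = k*(k + 4)*(k + 8)/30.
So s_k = (B(k−1)f/C)·t_k = (k*(k + 4)*(k + 6)*(k + 8)/(15*(2*k + 9)))·t_k = k*(-k - 8)/(15*(k**2 + 8*k + 15)).
Check: Δs_k = (-2*k - 9)/(k**4 + 18*k**3 + 119*k**2 + 342*k + 360). ✓
Evaluate: s_(n+1) = (-n**2 - 10*n - 9)/(15*(n**2 + 10*n + 24)); subtract s_(2) = -4/105 ⇒ S(n) = (-n**2 - 10*n + 11)/(35*(n**2 + 10*n + 24)).

S(n) = \frac{- n^{2} - 10 n + 11}{35 \left(n^{2} + 10 n + 24\right)}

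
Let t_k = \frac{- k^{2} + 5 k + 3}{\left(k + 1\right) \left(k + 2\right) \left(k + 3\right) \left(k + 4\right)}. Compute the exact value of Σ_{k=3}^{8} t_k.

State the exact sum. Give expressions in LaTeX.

Compute t_(k+1)/t_k: get (k**3 - 2*k**2 - 10*k - 7)/(k**3 - 28*k - 15).
Factor: A=k + 1; B=k + 5; C=k**2 - 5*k - 3.
f must satisfy (k + 1)·f(k+1) − (k + 4)·f(k) = k**2 - 5*k - 3.
Bound: deg f ≤ 3.
A polynomial solution: f(k) = -k*(k**2 + 12*k + 5)/6.
So s_k = (B(k−1)f/C)·t_k = (-k*(k + 4)*(k**2 + 12*k + 5)/(6*(k**2 - 5*k - 3)))·t_k = k*(k**2 + 12*k + 5)/(6*(k + 1)*(k + 2)*(k + 3)).
Δs = (-k**2 + 5*k + 3)/(k**4 + 10*k**3 + 35*k**2 + 50*k + 24), as required.
Evaluate s at k=9 and k=3: 97/440 and 5/24; difference 2/165.

Σ = 2/165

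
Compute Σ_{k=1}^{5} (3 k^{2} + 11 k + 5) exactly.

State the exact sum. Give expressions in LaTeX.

t_(k+1)/t_k = (3*k**2 + 17*k + 19)/(3*k**2 + 11*k + 5).
A = 1, B = 1, C = k**2 + 11*k/3 + 5/3.
Key eq: (1)·f(k+1) = (1)·f(k) + (k**2 + 11*k/3 + 5/3).
From deg A=0, deg B=0, deg C=2: d=3.
Match coefficients ⇒ f(k) = k**2*(k + 4)/3.
Certificate R = B(k−1)f/C = k**2*(k + 4)/(3*k**2 + 11*k + 5) gives s_k = k**2*(k + 4).
Δs = 3*k**2 + 11*k + 5, as required.
Σ_(k=1)^(5) t_k = s_(6) − s_(1) = 360 − (5) = 355.

Σ = 355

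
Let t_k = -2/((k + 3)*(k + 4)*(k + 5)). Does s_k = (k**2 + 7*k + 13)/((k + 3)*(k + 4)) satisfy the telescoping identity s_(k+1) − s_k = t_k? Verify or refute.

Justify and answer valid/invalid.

Valid — Δs_k = t_k.

s_(k+1) = (7*k + (k + 1)**2 + 20)/((k + 4)*(k + 5))
s_(k+1) − s_k = -2/(k**3 + 12*k**2 + 47*k + 60)
(s_(k+1) − s_k) − t_k = 0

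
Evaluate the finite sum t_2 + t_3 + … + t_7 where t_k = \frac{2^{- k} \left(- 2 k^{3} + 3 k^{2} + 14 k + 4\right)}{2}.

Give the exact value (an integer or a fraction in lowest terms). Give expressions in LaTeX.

Σ = -273/256

t_(k+1)/t_k = (2*k**3 + 3*k**2 - 14*k - 19)/(2*(2*k**3 - 3*k**2 - 14*k - 4)).
Normal form (A,B,C) = (1/2, 1, k**3 - 3*k**2/2 - 7*k - 2).
Need (1/2)·f(k+1) − (1)·f(k) = k**3 - 3*k**2/2 - 7*k - 2.
d = 3 from the (0,0,3) case.
A polynomial solution: f(k) = -2*k**3 - 3*k**2 + 2*k + 1.
Certificate R = B(k−1)f/C = -2*(2*k**3 + 3*k**2 - 2*k - 1)/(2*k**3 - 3*k**2 - 14*k - 4) gives s_k = (2*k**3 + 3*k**2 - 2*k - 1)/2**k.
Δs = (-2*k**3 + 3*k**2 + 14*k + 4)/(2*2**k), as required.
Σ_(k=2)^(7) t_k = s_(8) − s_(2) = 1199/256 − (23/4) = -273/256.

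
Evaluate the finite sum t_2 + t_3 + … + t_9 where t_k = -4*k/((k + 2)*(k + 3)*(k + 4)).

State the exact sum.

t_(k+1)/t_k = (k + 1)*(k + 2)/(k*(k + 5)).
Normal form (A,B,C) = (k + 2, k + 5, k).
f must satisfy (k + 2)·f(k+1) − (k + 4)·f(k) = k.
From deg A=1, deg B=1, deg C=1: d=2.
Solve for f: f(k) = k*(k - 1)/6 (degree 2 ≤ 2).
Certificate R = B(k−1)f/C = (k - 1)*(k + 4)/6 gives s_k = 2*k*(1 - k)/(3*(k + 2)*(k + 3)).
s_(k+1) − s_k = -4*k/(k**3 + 9*k**2 + 26*k + 24) = t_k.
Evaluate s at k=10 and k=2: -5/13 and -1/15; difference -62/195.

Σ = -62/195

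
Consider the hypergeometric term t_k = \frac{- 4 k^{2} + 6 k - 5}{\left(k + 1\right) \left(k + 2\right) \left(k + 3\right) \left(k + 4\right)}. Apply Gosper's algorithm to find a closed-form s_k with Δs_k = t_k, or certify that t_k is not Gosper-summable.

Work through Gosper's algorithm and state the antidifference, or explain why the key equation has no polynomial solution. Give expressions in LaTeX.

s_k = \frac{k \left(- 2 k^{2} - 13\right)}{3 \left(k + 1\right) \left(k + 2\right) \left(k + 3\right)}

r(k) = -(k + 1)*(6*k - 4*(k + 1)**2 + 1)/((k + 5)*(4*k**2 - 6*k + 5)) after simplifying.
Factor: A=k + 1; B=k + 5; C=k**2 - 3*k/2 + 5/4.
Key eq: (k + 1)·f(k+1) = (k + 4)·f(k) + (k**2 - 3*k/2 + 5/4).
From deg A=1, deg B=1, deg C=2: d=3.
A polynomial solution: f(k) = k*(2*k**2 + 13)/12.
So s_k = (B(k−1)f/C)·t_k = (k*(k + 4)*(2*k**2 + 13)/(3*(4*k**2 - 6*k + 5)))·t_k = k*(-2*k**2 - 13)/(3*(k + 1)*(k + 2)*(k + 3)).
Check: Δs_k = (-4*k**2 + 6*k - 5)/(k**4 + 10*k**3 + 35*k**2 + 50*k + 24). ✓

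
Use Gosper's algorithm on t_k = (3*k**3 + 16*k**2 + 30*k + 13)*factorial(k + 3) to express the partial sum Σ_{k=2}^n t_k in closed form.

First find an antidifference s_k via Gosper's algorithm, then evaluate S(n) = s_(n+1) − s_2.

S(n) = 3*n**2*factorial(n + 4) + 7*n*factorial(n + 4) + 3*factorial(n + 4) - 1560

The ratio is (3*k**4 + 37*k**3 + 171*k**2 + 346*k + 248)/(3*k**3 + 16*k**2 + 30*k + 13).
Normal form (A,B,C) = (k + 4, 1, k**3 + 16*k**2/3 + 10*k + 13/3).
Key eq: (k + 4)·f(k+1) = (1)·f(k) + (k**3 + 16*k**2/3 + 10*k + 13/3).
deg f ≤ 2 (via 1,0,3).
Solving with deg f ≤ 2: f(k) = (3*k**2 + k - 1)/3.
Then R = B(k−1)f/C = (3*k**2 + k - 1)/(3*k**3 + 16*k**2 + 30*k + 13), so s_k = R(k)·t_k = (3*k**2 + k - 1)*factorial(k + 3).
s_(k+1) − s_k = (3*k**3 + 16*k**2 + 30*k + 13)*factorial(k + 3) = t_k.
Σ_(k=2)^n t_k = s_(n+1) − s_(2) = ((3*n**2 + 7*n + 3)*factorial(n + 4)) − (1560), i.e. 3*n**2*factorial(n + 4) + 7*n*factorial(n + 4) + 3*factorial(n + 4) - 1560.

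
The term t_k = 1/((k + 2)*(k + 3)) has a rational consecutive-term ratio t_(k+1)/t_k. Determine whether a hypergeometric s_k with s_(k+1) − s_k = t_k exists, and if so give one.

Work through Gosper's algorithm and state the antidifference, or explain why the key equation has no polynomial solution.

s_k = k/(2*(k + 2))

r(k) = (k + 2)/(k + 4) after simplifying.
Normal form (A,B,C) = (k + 2, k + 4, 1).
Set up (k + 2)·f(k+1) − (k + 3)·f(k) − (1) = 0.
Bound: deg f ≤ 1.
Solving with deg f ≤ 1: f(k) = k/2.
R(k) = B(k−1)·f(k)/C(k) = k*(k + 3)/2; s_k = R·t_k = k/(2*(k + 2)).
s_(k+1) − s_k = 1/(k**2 + 5*k + 6) = t_k.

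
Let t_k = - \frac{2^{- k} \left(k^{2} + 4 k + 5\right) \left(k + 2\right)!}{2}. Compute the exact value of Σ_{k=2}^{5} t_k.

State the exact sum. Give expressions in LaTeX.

Σ = -5016

Compute t_(k+1)/t_k: get (k + 3)*(4*k + (k + 1)**2 + 9)/(2*(k**2 + 4*k + 5)).
Factor: A=k/2 + 3/2; B=1; C=k**2 + 4*k + 5.
f must satisfy (k/2 + 3/2)·f(k+1) − (1)·f(k) = k**2 + 4*k + 5.
d = 1 from the (1,0,2) case.
Coefficient equations give f(k) = 2*(k + 2).
Certificate R = B(k−1)f/C = 2*(k + 2)/(k**2 + 4*k + 5) gives s_k = -(k + 2)*factorial(k + 2)/2**k.
Check: Δs_k = -(k**2 + 4*k + 5)*factorial(k + 2)/(2*2**k). ✓
Evaluate s at k=6 and k=2: -5040 and -24; difference -5016.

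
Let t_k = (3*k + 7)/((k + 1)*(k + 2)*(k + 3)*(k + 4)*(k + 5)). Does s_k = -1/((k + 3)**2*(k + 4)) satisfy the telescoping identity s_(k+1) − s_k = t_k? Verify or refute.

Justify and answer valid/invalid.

s_(k+1) = -1/((k + 4)**2*(k + 5))
s_(k+1) − s_k = (3*k + 11)/(k**5 + 19*k**4 + 143*k**3 + 533*k**2 + 984*k + 720)
(s_(k+1) − s_k) − t_k = 2*(-4*k**2 - 23*k - 31)/(k**7 + 22*k**6 + 202*k**5 + 1000*k**4 + 2869*k**3 + 4738*k**2 + 4128*k + 1440)

Invalid: residual 2*(-4*k**2 - 23*k - 31)/(k**7 + 22*k**6 + 202*k**5 + 1000*k**4 + 2869*k**3 + 4738*k**2 + 4128*k + 1440) ≠ 0.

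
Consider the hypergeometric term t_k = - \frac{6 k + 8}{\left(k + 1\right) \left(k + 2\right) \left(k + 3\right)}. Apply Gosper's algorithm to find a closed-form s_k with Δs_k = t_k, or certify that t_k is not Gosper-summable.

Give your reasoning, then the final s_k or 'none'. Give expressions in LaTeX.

s_k = - \frac{k \left(7 k + 9\right)}{2 \left(k + 1\right) \left(k + 2\right)}

t_(k+1)/t_k = (k + 1)*(3*k + 7)/((k + 4)*(3*k + 4)).
Take A(k)=k + 1, B(k)=k + 4, C(k)=k + 4/3.
Solve (k + 1)·f(k+1) − (k + 3)·f(k) = k + 4/3.
deg f ≤ 2 (via 1,1,1).
Coefficient equations give f(k) = k*(7*k + 9)/12.
Then R = B(k−1)f/C = k*(k + 3)*(7*k + 9)/(4*(3*k + 4)), so s_k = R(k)·t_k = -k*(7*k + 9)/(2*(k + 1)*(k + 2)).
Δs = 2*(-3*k - 4)/(k**3 + 6*k**2 + 11*k + 6), as required.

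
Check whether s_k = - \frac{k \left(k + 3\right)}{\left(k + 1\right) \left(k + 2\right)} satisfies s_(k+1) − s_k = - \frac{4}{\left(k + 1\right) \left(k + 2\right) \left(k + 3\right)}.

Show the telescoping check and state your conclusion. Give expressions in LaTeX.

valid; difference matches t_k

s_(k+1) = -(k + 1)*(k + 4)/((k + 2)*(k + 3))
s_(k+1) − s_k = -4/(k**3 + 6*k**2 + 11*k + 6)
(s_(k+1) − s_k) − t_k = 0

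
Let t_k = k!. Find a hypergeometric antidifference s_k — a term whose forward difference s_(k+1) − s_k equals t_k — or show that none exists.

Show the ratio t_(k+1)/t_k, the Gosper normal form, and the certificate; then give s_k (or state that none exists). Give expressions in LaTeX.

r(k) = k + 1 after simplifying.
Normal form (A,B,C) = (k + 1, 1, 1).
Key eq: (k + 1)·f(k+1) = (1)·f(k) + (1).
deg f ≤ -1 (via 1,0,0).
Negative degree bound (-1): no f exists, t_k not Gosper-summable.

no hypergeometric antidifference exists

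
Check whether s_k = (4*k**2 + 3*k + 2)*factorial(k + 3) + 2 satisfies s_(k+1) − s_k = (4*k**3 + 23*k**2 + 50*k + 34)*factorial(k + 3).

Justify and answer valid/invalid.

s_(k+1) = (3*k + 4*(k + 1)**2 + 5)*factorial(k + 4) + 2
s_(k+1) − s_k = (4*k**3 + 23*k**2 + 50*k + 34)*factorial(k + 3)
(s_(k+1) − s_k) − t_k = 0

Valid: the claim telescopes to t_k.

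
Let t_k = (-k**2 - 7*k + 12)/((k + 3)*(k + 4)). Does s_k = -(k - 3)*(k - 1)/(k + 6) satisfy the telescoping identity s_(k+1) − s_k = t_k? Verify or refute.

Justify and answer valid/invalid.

s_(k+1) = k*(2 - k)/(k + 7)
s_(k+1) − s_k = (-k**2 - 13*k + 21)/(k**2 + 13*k + 42)
(s_(k+1) − s_k) − t_k = 3*(13*k**2 + 43*k - 84)/(k**4 + 20*k**3 + 145*k**2 + 450*k + 504)

Invalid: residual 3*(13*k**2 + 43*k - 84)/(k**4 + 20*k**3 + 145*k**2 + 450*k + 504) ≠ 0.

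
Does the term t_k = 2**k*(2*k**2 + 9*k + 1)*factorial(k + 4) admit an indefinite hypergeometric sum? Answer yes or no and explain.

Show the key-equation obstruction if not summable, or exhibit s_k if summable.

Yes. s_k = 2**k*(k - 1)*factorial(k + 4).

t_(k+1)/t_k = 2*(2*k**3 + 23*k**2 + 77*k + 60)/(2*k**2 + 9*k + 1).
Take A(k)=2*k + 10, B(k)=1, C(k)=k**2 + 9*k/2 + 1/2.
Solve (2*k + 10)·f(k+1) − (1)·f(k) = k**2 + 9*k/2 + 1/2.
Degrees (1,0,2) ⇒ d ≤ 1.
Solving with deg f ≤ 1: f(k) = (k - 1)/2.
Get s_k = R·t_k = 2**k*(k - 1)*factorial(k + 4) with R(k) = B(k−1)f(k)/C(k) = (k - 1)/(2*k**2 + 9*k + 1).
Check: Δs_k = 2**k*(2*k**2 + 9*k + 1)*factorial(k + 4). ✓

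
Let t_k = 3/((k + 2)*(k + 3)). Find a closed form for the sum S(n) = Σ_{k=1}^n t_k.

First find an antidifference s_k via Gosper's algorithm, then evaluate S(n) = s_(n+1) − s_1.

Ratio r(k) = (k + 2)/(k + 4).
A = k + 2, B = k + 4, C = 1.
Key eq: (k + 2)·f(k+1) = (k + 3)·f(k) + (1).
deg f ≤ 1 (via 1,1,0).
Solving with deg f ≤ 1: f(k) = k/2.
So s_k = (B(k−1)f/C)·t_k = (k*(k + 3)/2)·t_k = 3*k/(2*(k + 2)).
Verify: 3/(k**2 + 5*k + 6) matches t_k.
Σ_(k=1)^n t_k = s_(n+1) − s_(1) = (3*(n + 1)/(2*(n + 3))) − (1/2), i.e. n/(n + 3).

S(n) = n/(n + 3)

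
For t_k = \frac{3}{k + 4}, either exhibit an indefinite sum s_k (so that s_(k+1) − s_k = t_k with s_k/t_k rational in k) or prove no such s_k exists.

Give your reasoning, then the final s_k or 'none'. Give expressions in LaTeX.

t_(k+1)/t_k = (k + 4)/(k + 5).
Gosper form: A/B · C(k+1)/C(k) with A=k + 4, B=k + 5, C=1.
Set up (k + 4)·f(k+1) − (k + 4)·f(k) − (1) = 0.
d = 0 from the (1,1,0) case.
Put f(k) = c0: A·f(k+1) − B(k−1)·f(k) − C = -1; need -1 = 0 — inconsistent ⇒ no f, not summable.

not Gosper-summable; s_k does not exist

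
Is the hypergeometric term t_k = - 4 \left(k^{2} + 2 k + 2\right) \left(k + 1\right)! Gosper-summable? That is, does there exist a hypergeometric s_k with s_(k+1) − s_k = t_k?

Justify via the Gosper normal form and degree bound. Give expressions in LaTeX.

Yes. s_k = - 4 k \left(k + 1\right)!.

t_(k+1)/t_k = (k + 2)*(2*k + (k + 1)**2 + 4)/(k**2 + 2*k + 2).
Normal form (A,B,C) = (k + 2, 1, k**2 + 2*k + 2).
Key eq: (k + 2)·f(k+1) = (1)·f(k) + (k**2 + 2*k + 2).
deg f ≤ 1 (via 1,0,2).
Solve for f: f(k) = k (degree 1 ≤ 1).
So s_k = (B(k−1)f/C)·t_k = (k/(k**2 + 2*k + 2))·t_k = -4*k*factorial(k + 1).
s_(k+1) − s_k = -4*(k**2 + 2*k + 2)*factorial(k + 1) = t_k.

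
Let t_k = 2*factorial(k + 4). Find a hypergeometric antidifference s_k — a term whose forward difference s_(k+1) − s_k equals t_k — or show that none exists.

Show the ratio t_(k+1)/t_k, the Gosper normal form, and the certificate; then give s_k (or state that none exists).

r(k) = k + 5 after simplifying.
So A=k + 5 and B=1, with C=1.
Solve (k + 5)·f(k+1) − (1)·f(k) = 1.
Degrees (1,0,0) ⇒ d ≤ -1.
Negative degree bound (-1): no f exists, t_k not Gosper-summable.

none (Gosper's algorithm certifies no s_k)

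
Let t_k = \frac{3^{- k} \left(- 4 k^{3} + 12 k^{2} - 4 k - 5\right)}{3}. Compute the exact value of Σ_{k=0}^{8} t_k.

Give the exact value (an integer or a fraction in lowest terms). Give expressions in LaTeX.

Ratio r(k) = (4*k**3 - 8*k + 1)/(3*(4*k**3 - 12*k**2 + 4*k + 5)).
Gosper form: A/B · C(k+1)/C(k) with A=1/3, B=1, C=k**3 - 3*k**2 + k + 5/4.
Set up (1/3)·f(k+1) − (1)·f(k) − (k**3 - 3*k**2 + k + 5/4) = 0.
deg f ≤ 3 (via 0,0,3).
A polynomial solution: f(k) = -3*(2*k**3 - 3*k**2 + 2*k + 3)/4.
Get s_k = R·t_k = (2*k**3 - 3*k**2 + 2*k + 3)/3**k with R(k) = B(k−1)f(k)/C(k) = -3*(2*k**3 - 3*k**2 + 2*k + 3)/(4*k**3 - 12*k**2 + 4*k + 5).
s_(k+1) − s_k = (-4*k**3 + 12*k**2 - 4*k - 5)/(3*3**k) = t_k.
Σ_(k=0)^(8) t_k = s_(9) − s_(0) = 412/6561 − (3) = -19271/6561.

Σ = -19271/6561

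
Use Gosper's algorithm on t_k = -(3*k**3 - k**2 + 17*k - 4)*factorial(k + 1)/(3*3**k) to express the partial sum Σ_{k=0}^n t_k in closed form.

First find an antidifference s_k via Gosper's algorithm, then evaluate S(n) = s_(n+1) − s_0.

S(n) = (6*3**n - 3*n**4*factorial(n) - 11*n**3*factorial(n) - 13*n**2*factorial(n) - 7*n*factorial(n) - 2*factorial(n))/(3*3**n)

Step 1: r(k) = (k + 2)*(17*k + 3*(k + 1)**3 - (k + 1)**2 + 13)/(3*(3*k**3 - k**2 + 17*k - 4)).
Normal form (A,B,C) = (k/3 + 2/3, 1, k**3 - k**2/3 + 17*k/3 - 4/3).
f must satisfy (k/3 + 2/3)·f(k+1) − (1)·f(k) = k**3 - k**2/3 + 17*k/3 - 4/3.
Bound: deg f ≤ 2.
Solve for f: f(k) = 3*k**2 - 4*k + 2 (degree 2 ≤ 2).
Then R = B(k−1)f/C = 3*(3*k**2 - 4*k + 2)/(3*k**3 - k**2 + 17*k - 4), so s_k = R(k)·t_k = -(3*k**2 - 4*k + 2)*factorial(k + 1)/3**k.
Check: Δs_k = -(3*k**3 - k**2 + 17*k - 4)*factorial(k + 1)/(3*3**k). ✓
Telescope: S(n) = s_(n+1) − s_(0) = -3**(-n - 1)*(3*n**2 + 2*n + 1)*factorial(n + 2) − (-2) = (6*3**n - 3*n**4*factorial(n) - 11*n**3*factorial(n) - 13*n**2*factorial(n) - 7*n*factorial(n) - 2*factorial(n))/(3*3**n).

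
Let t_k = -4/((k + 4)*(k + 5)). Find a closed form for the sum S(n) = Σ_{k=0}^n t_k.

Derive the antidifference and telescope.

Step 1: r(k) = (k + 4)/(k + 6).
So A=k + 4 and B=k + 6, with C=1.
Key eq: (k + 4)·f(k+1) = (k + 5)·f(k) + (1).
Bound: deg f ≤ 1.
Solving with deg f ≤ 1: f(k) = k/4.
Get s_k = R·t_k = -k/(k + 4) with R(k) = B(k−1)f(k)/C(k) = k*(k + 5)/4.
Δs = -4/(k**2 + 9*k + 20), as required.
Evaluate: s_(n+1) = (-n - 1)/(n + 5); subtract s_(0) = 0 ⇒ S(n) = (-n - 1)/(n + 5).

S(n) = (-n - 1)/(n + 5)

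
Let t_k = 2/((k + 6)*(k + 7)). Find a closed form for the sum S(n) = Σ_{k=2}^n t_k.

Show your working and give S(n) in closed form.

S(n) = (n - 1)/(4*(n + 7))

t_(k+1)/t_k = (k + 6)/(k + 8).
Take A(k)=k + 6, B(k)=k + 8, C(k)=1.
Solve (k + 6)·f(k+1) − (k + 7)·f(k) = 1.
d = 1 from the (1,1,0) case.
Solving with deg f ≤ 1: f(k) = k/6.
Certificate R = B(k−1)f/C = k*(k + 7)/6 gives s_k = k/(3*(k + 6)).
Check: Δs_k = 2/(k**2 + 13*k + 42). ✓
Telescope: S(n) = s_(n+1) − s_(2) = (n + 1)/(3*(n + 7)) − (1/12) = (n - 1)/(4*(n + 7)).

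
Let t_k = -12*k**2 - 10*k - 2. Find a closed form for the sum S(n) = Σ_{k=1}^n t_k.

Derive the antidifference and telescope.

S(n) = n*(-4*n**2 - 11*n - 9)

r(k) = (6*k**2 + 17*k + 12)/(6*k**2 + 5*k + 1) after simplifying.
So A=1 and B=1, with C=k**2 + 5*k/6 + 1/6.
Need (1)·f(k+1) − (1)·f(k) = k**2 + 5*k/6 + 1/6.
d = 3 from the (0,0,2) case.
Match coefficients ⇒ f(k) = k*(4*k**2 - k - 1)/12.
Get s_k = R·t_k = k*(-4*k**2 + k + 1) with R(k) = B(k−1)f(k)/C(k) = k*(4*k**2 - k - 1)/(2*(2*k + 1)*(3*k + 1)).
Verify: -12*k**2 - 10*k - 2 matches t_k.
Evaluate: s_(n+1) = -4*n**3 - 11*n**2 - 9*n - 2; subtract s_(1) = -2 ⇒ S(n) = n*(-4*n**2 - 11*n - 9).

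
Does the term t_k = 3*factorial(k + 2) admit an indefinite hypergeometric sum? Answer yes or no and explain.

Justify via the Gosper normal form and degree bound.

r(k) = k + 3 after simplifying.
Normal form (A,B,C) = (k + 3, 1, 1).
Set up (k + 3)·f(k+1) − (1)·f(k) − (1) = 0.
deg f ≤ -1 (via 1,0,0).
Bound -1 < 0, so the key equation has no polynomial solution.

No; the degree bound rules out any f.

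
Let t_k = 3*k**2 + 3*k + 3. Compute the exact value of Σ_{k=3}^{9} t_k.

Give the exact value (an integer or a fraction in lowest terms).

Σ = 987

Ratio r(k) = (k + (k + 1)**2 + 2)/(k**2 + k + 1).
Factor: A=1; B=1; C=k**2 + k + 1.
Set up (1)·f(k+1) − (1)·f(k) − (k**2 + k + 1) = 0.
Degrees (0,0,2) ⇒ d ≤ 3.
Match coefficients ⇒ f(k) = k*(k**2 + 2)/3.
R(k) = B(k−1)·f(k)/C(k) = k*(k**2 + 2)/(3*(k**2 + k + 1)); s_k = R·t_k = k*(k**2 + 2).
Verify: 3*k**2 + 3*k + 3 matches t_k.
Telescoping: Σ = s_(10) − s_(3) = 1020 − (33) = 987.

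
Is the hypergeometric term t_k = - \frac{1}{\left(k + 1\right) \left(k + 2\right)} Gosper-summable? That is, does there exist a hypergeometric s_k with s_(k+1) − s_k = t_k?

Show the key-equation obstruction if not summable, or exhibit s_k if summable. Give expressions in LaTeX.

Yes. s_k = - \frac{k}{k + 1}.

t_(k+1)/t_k = (k + 1)/(k + 3).
Normal form (A,B,C) = (k + 1, k + 3, 1).
Key eq: (k + 1)·f(k+1) = (k + 2)·f(k) + (1).
From deg A=1, deg B=1, deg C=0: d=1.
A polynomial solution: f(k) = k.
Get s_k = R·t_k = -k/(k + 1) with R(k) = B(k−1)f(k)/C(k) = k*(k + 2).
s_(k+1) − s_k = -1/(k**2 + 3*k + 2) = t_k.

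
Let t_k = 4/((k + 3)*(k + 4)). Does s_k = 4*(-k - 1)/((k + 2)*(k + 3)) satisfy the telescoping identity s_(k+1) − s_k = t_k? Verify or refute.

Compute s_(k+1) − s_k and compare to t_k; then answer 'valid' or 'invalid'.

Invalid: residual -8/(k**3 + 9*k**2 + 26*k + 24) ≠ 0.

s_(k+1) = 4*(-k - 2)/((k + 3)*(k + 4))
s_(k+1) − s_k = 4*k/(k**3 + 9*k**2 + 26*k + 24)
(s_(k+1) − s_k) − t_k = -8/(k**3 + 9*k**2 + 26*k + 24)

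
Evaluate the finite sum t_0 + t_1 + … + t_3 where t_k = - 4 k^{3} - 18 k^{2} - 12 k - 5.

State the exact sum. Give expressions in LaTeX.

Σ = -488

The ratio is (4*k**3 + 30*k**2 + 60*k + 39)/(4*k**3 + 18*k**2 + 12*k + 5).
Gosper form: A/B · C(k+1)/C(k) with A=1, B=1, C=k**3 + 9*k**2/2 + 3*k + 5/4.
Solve (1)·f(k+1) − (1)·f(k) = k**3 + 9*k**2/2 + 3*k + 5/4.
Degrees (0,0,3) ⇒ d ≤ 4.
Coefficient equations give f(k) = k*(k**3 + 4*k**2 - 2*k + 2)/4.
Certificate R = B(k−1)f/C = k*(k**3 + 4*k**2 - 2*k + 2)/(4*k**3 + 18*k**2 + 12*k + 5) gives s_k = k*(-k**3 - 4*k**2 + 2*k - 2).
Δs = -4*k**3 - 18*k**2 - 12*k - 5, as required.
Evaluate s at k=4 and k=0: -488 and 0; difference -488.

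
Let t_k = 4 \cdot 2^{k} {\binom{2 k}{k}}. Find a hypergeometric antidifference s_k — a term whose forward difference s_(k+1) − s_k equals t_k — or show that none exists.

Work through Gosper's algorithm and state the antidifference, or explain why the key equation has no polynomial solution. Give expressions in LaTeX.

none — t_k is not Gosper-summable

Step 1: r(k) = 4*(2*k + 1)/(k + 1).
Normal form (A,B,C) = (8*k + 4, k + 1, 1).
Need (8*k + 4)·f(k+1) − (k)·f(k) = 1.
Degrees (1,1,0) ⇒ d ≤ -1.
deg f ≤ -1 is impossible — no certificate.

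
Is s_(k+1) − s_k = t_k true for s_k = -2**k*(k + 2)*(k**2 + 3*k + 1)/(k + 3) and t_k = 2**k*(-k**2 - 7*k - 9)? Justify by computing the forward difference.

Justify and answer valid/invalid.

s_(k+1) = -2**(k + 1)*(k + 3)*(3*k + (k + 1)**2 + 4)/(k + 4)
s_(k+1) − s_k = 2**k*(-k**4 - 13*k**3 - 61*k**2 - 120*k - 82)/(k**2 + 7*k + 12)
(s_(k+1) − s_k) − t_k = 2**k*(k**3 + 9*k**2 + 27*k + 26)/(k**2 + 7*k + 12)

Invalid: residual 2**k*(k**3 + 9*k**2 + 27*k + 26)/(k**2 + 7*k + 12) ≠ 0.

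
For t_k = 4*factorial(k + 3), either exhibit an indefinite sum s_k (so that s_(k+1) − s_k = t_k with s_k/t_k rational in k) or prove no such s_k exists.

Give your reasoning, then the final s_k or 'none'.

none — t_k is not Gosper-summable

t_(k+1)/t_k = k + 4.
So A=k + 4 and B=1, with C=1.
f must satisfy (k + 4)·f(k+1) − (1)·f(k) = 1.
Bound: deg f ≤ -1.
d = -1 < 0 ⇒ no nonzero polynomial f; not summable.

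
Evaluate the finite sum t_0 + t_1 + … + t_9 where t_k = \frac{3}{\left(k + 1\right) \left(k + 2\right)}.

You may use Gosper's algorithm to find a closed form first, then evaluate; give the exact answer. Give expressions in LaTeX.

The ratio is (k + 1)/(k + 3).
So A=k + 1 and B=k + 3, with C=1.
Key eq: (k + 1)·f(k+1) = (k + 2)·f(k) + (1).
From deg A=1, deg B=1, deg C=0: d=1.
Coefficient equations give f(k) = k.
Get s_k = R·t_k = 3*k/(k + 1) with R(k) = B(k−1)f(k)/C(k) = k*(k + 2).
Check: Δs_k = 3/(k**2 + 3*k + 2). ✓
Σ_(k=0)^(9) t_k = s_(10) − s_(0) = 30/11 − (0) = 30/11.

Σ = 30/11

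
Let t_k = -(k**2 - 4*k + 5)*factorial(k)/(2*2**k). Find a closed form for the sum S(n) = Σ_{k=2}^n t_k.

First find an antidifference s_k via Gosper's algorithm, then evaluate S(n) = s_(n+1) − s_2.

t_(k+1)/t_k = (k**3 - k**2 + 2)/(2*(k**2 - 4*k + 5)).
A = k/2 + 1/2, B = 1, C = k**2 - 4*k + 5.
Solve (k/2 + 1/2)·f(k+1) − (1)·f(k) = k**2 - 4*k + 5.
Bound: deg f ≤ 1.
Match coefficients ⇒ f(k) = 2*(k - 4).
Get s_k = R·t_k = -(k - 4)*factorial(k)/2**k with R(k) = B(k−1)f(k)/C(k) = 2*(k - 4)/(k**2 - 4*k + 5).
s_(k+1) − s_k = -(k**2 - 4*k + 5)*factorial(k)/(2*2**k) = t_k.
Σ_(k=2)^n t_k = s_(n+1) − s_(2) = (-2**(-n - 1)*(n - 3)*factorial(n + 1)) − (1), i.e. 2**(-n - 1)*(-2**(n + 1) - n**2*factorial(n) + 2*n*factorial(n) + 3*factorial(n)).

S(n) = 2**(-n - 1)*(-2**(n + 1) - n**2*factorial(n) + 2*n*factorial(n) + 3*factorial(n))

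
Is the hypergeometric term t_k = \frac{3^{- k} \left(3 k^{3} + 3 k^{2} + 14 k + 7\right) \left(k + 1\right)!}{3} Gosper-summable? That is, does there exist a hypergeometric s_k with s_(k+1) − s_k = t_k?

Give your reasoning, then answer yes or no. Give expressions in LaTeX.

t_(k+1)/t_k = (3*k**4 + 18*k**3 + 53*k**2 + 85*k + 54)/(3*(3*k**3 + 3*k**2 + 14*k + 7)).
So A=k/3 + 2/3 and B=1, with C=k**3 + k**2 + 14*k/3 + 7/3.
Solve (k/3 + 2/3)·f(k+1) − (1)·f(k) = k**3 + k**2 + 14*k/3 + 7/3.
Degrees (1,0,3) ⇒ d ≤ 2.
Solve for f: f(k) = 3*k**2 - 1 (degree 2 ≤ 2).
So s_k = (B(k−1)f/C)·t_k = (3*(3*k**2 - 1)/(3*k**3 + 3*k**2 + 14*k + 7))·t_k = (3*k**2 - 1)*factorial(k + 1)/3**k.
Verify: (3*k**3 + 3*k**2 + 14*k + 7)*factorial(k + 1)/(3*3**k) matches t_k.

Yes. s_k = 3^{- k} \left(3 k^{2} - 1\right) \left(k + 1\right)!.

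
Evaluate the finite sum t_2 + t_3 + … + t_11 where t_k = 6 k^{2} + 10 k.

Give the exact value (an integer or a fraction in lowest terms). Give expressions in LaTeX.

Σ = 3680

t_(k+1)/t_k = (3*k**2 + 11*k + 8)/(k*(3*k + 5)).
Gosper form: A/B · C(k+1)/C(k) with A=1, B=1, C=k**2 + 5*k/3.
Need (1)·f(k+1) − (1)·f(k) = k**2 + 5*k/3.
deg f ≤ 3 (via 0,0,2).
Solve for f: f(k) = k*(k - 1)*(k + 2)/3 (degree 3 ≤ 3).
Get s_k = R·t_k = 2*k*(k**2 + k - 2) with R(k) = B(k−1)f(k)/C(k) = (k - 1)*(k + 2)/(3*k + 5).
s_(k+1) − s_k = 2*k*(3*k + 5) = t_k.
Evaluate s at k=12 and k=2: 3696 and 16; difference 3680.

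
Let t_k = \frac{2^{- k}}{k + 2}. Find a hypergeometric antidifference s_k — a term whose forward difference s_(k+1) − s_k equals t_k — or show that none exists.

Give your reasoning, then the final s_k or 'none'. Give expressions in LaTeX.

Compute t_(k+1)/t_k: get (k + 2)/(2*(k + 3)).
Gosper form: A/B · C(k+1)/C(k) with A=k/2 + 1, B=k + 3, C=1.
f must satisfy (k/2 + 1)·f(k+1) − (k + 2)·f(k) = 1.
Degrees (1,1,0) ⇒ d ≤ -1.
deg f ≤ -1 is impossible — no certificate.

no hypergeometric antidifference exists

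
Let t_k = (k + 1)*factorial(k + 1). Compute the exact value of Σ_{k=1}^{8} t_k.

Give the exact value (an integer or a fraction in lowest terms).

r(k) = (k + 2)**2/(k + 1) after simplifying.
A = k + 2, B = 1, C = k + 1.
Key eq: (k + 2)·f(k+1) = (1)·f(k) + (k + 1).
d = 0 from the (1,0,1) case.
A polynomial solution: f(k) = 1.
Get s_k = R·t_k = factorial(k + 1) with R(k) = B(k−1)f(k)/C(k) = 1/(k + 1).
Verify: (k + 1)*factorial(k + 1) matches t_k.
Evaluate s at k=9 and k=1: 3628800 and 2; difference 3628798.

Σ = 3628798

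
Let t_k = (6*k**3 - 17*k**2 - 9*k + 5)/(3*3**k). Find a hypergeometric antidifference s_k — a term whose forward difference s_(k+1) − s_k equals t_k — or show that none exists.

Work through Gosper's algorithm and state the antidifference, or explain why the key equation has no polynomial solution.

s_k = k*(-3*k**2 + 4*k + 4)/3**k

Compute t_(k+1)/t_k: get (6*k**3 + k**2 - 25*k - 15)/(3*(6*k**3 - 17*k**2 - 9*k + 5)).
Take A(k)=1/3, B(k)=1, C(k)=k**3 - 17*k**2/6 - 3*k/2 + 5/6.
Solve (1/3)·f(k+1) − (1)·f(k) = k**3 - 17*k**2/6 - 3*k/2 + 5/6.
deg f ≤ 3 (via 0,0,3).
Coefficient equations give f(k) = -k*(k - 2)*(3*k + 2)/2.
So s_k = (B(k−1)f/C)·t_k = (-3*k*(k - 2)*(3*k + 2)/(6*k**3 - 17*k**2 - 9*k + 5))·t_k = k*(-3*k**2 + 4*k + 4)/3**k.
Check: Δs_k = (6*k**3 - 17*k**2 - 9*k + 5)/(3*3**k). ✓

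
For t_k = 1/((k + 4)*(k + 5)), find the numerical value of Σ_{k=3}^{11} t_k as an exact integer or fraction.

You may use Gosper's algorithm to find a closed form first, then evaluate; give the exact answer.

Compute t_(k+1)/t_k: get (k + 4)/(k + 6).
Factor: A=k + 4; B=k + 6; C=1.
Key eq: (k + 4)·f(k+1) = (k + 5)·f(k) + (1).
From deg A=1, deg B=1, deg C=0: d=1.
Match coefficients ⇒ f(k) = k/4.
So s_k = (B(k−1)f/C)·t_k = (k*(k + 5)/4)·t_k = k/(4*(k + 4)).
Δs = 1/(k**2 + 9*k + 20), as required.
Evaluate s at k=12 and k=3: 3/16 and 3/28; difference 9/112.

Σ = 9/112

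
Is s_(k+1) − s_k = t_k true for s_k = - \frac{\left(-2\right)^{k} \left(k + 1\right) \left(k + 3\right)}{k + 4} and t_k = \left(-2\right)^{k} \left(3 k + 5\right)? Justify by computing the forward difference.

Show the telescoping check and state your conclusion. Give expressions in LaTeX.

Invalid: residual \frac{3 \left(-2\right)^{k} \left(- k^{2} - 6 k - 7\right)}{k^{2} + 9 k + 20} ≠ 0.

s_(k+1) = 2*(-2)**k*(k + 2)*(k + 4)/(k + 5)
s_(k+1) − s_k = (-2)**k*(3*k**3 + 29*k**2 + 87*k + 79)/(k**2 + 9*k + 20)
(s_(k+1) − s_k) − t_k = 3*(-2)**k*(-k**2 - 6*k - 7)/(k**2 + 9*k + 20)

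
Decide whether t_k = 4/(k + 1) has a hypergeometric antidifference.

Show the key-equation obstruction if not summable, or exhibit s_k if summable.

No — t_k has no hypergeometric antidifference.

Step 1: r(k) = (k + 1)/(k + 2).
A = k + 1, B = k + 2, C = 1.
Solve (k + 1)·f(k+1) − (k + 1)·f(k) = 1.
From deg A=1, deg B=1, deg C=0: d=0.
Write f(k) = c0. Then LHS − RHS = -1, requiring -1 = 0: contradictory. No certificate.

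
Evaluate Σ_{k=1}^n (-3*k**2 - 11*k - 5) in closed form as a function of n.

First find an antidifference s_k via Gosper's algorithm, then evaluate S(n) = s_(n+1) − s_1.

Ratio r(k) = (3*k**2 + 17*k + 19)/(3*k**2 + 11*k + 5).
A = 1, B = 1, C = k**2 + 11*k/3 + 5/3.
Key eq: (1)·f(k+1) = (1)·f(k) + (k**2 + 11*k/3 + 5/3).
d = 3 from the (0,0,2) case.
Match coefficients ⇒ f(k) = k**2*(k + 4)/3.
R(k) = B(k−1)·f(k)/C(k) = k**2*(k + 4)/(3*k**2 + 11*k + 5); s_k = R·t_k = k**2*(-k - 4).
Δs = -3*k**2 - 11*k - 5, as required.
Evaluate: s_(n+1) = -n**3 - 7*n**2 - 11*n - 5; subtract s_(1) = -5 ⇒ S(n) = n*(-n**2 - 7*n - 11).

S(n) = n*(-n**2 - 7*n - 11)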